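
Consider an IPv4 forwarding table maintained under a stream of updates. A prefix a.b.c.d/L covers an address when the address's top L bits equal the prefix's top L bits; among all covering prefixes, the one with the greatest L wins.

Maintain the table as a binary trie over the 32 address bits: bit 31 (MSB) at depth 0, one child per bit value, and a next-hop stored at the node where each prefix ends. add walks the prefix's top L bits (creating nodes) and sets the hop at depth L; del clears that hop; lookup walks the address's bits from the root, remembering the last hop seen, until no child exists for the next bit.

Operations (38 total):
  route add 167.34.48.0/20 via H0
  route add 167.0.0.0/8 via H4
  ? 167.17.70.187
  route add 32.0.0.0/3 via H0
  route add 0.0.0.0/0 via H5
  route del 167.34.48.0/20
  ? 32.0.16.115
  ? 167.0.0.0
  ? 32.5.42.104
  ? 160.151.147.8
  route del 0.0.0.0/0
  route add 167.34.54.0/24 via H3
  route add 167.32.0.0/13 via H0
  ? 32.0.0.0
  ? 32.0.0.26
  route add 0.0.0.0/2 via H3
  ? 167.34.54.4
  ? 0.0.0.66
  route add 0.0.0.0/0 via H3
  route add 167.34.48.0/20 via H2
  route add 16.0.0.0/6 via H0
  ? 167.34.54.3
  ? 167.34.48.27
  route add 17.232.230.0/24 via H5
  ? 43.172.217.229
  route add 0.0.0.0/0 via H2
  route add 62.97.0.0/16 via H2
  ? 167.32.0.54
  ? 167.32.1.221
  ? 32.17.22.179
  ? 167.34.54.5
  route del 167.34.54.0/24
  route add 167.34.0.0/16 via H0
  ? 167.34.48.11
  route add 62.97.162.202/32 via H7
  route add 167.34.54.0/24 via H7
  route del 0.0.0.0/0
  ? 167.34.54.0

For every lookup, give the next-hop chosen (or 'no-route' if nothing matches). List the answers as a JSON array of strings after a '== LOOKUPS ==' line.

Process each operation:
  add 167.34.48.0/20 -> H0 at depth 20
  add 167.0.0.0/8 -> H4 at depth 8
  ? 167.17.70.187  path d0:-→d1:-→d2:-→d3:-→d4:-→d5:-→d6:-→d7:-→d8:H4→d9:-→d10:-  best=H4
  add 32.0.0.0/3 -> H0 at depth 3
  add 0.0.0.0/0 -> H5 at depth 0
  - 167.34.48.0/20 clear@20
  ? 32.0.16.115  path d0:H5→d1:-→d2:-→d3:H0  best=H0
  ? 167.0.0.0  path d0:H5→d1:-→d2:-→d3:-→d4:-→d5:-→d6:-→d7:-→d8:H4→d9:-→d10:-  best=H4
  ? 32.5.42.104  path d0:H5→d1:-→d2:-→d3:H0  best=H0
  ? 160.151.147.8  path d0:H5→d1:-→d2:-→d3:-→d4:-→d5:-  best=H5
  - 0.0.0.0/0 clear@0
  add 167.34.54.0/24 -> H3 at depth 24
  add 167.32.0.0/13 -> H0 at depth 13
  ? 32.0.0.0  path d0:-→d1:-→d2:-→d3:H0  best=H0
  ? 32.0.0.26  path d0:-→d1:-→d2:-→d3:H0  best=H0
  add 0.0.0.0/2 -> H3 at depth 2
  ? 167.34.54.4  path d0:-→d1:-→d2:-→d3:-→d4:-→d5:-→d6:-→d7:-→d8:H4→d9:-→d10:-→d11:-→d12:-→d13:H0→d14:-→d15:-→d16:-→d17:-→d18:-→d19:-→d20:-→d21:-→d22:-→d23:-→d24:H3  best=H3
  ? 0.0.0.66  path d0:-→d1:-→d2:H3  best=H3
  add 0.0.0.0/0 -> H3 at depth 0
  add 167.34.48.0/20 -> H2 at depth 20
  add 16.0.0.0/6 -> H0 at depth 6
  ? 167.34.54.3  path d0:H3→d1:-→d2:-→d3:-→d4:-→d5:-→d6:-→d7:-→d8:H4→d9:-→d10:-→d11:-→d12:-→d13:H0→d14:-→d15:-→d16:-→d17:-→d18:-→d19:-→d20:H2→d21:-→d22:-→d23:-→d24:H3  best=H3
  ? 167.34.48.27  path d0:H3→d1:-→d2:-→d3:-→d4:-→d5:-→d6:-→d7:-→d8:H4→d9:-→d10:-→d11:-→d12:-→d13:H0→d14:-→d15:-→d16:-→d17:-→d18:-→d19:-→d20:H2→d21:-  best=H2
  add 17.232.230.0/24 -> H5 at depth 24
  ? 43.172.217.229  path d0:H3→d1:-→d2:H3→d3:H0  best=H0
  add 0.0.0.0/0 -> H2 at depth 0
  add 62.97.0.0/16 -> H2 at depth 16
  ? 167.32.0.54  path d0:H2→d1:-→d2:-→d3:-→d4:-→d5:-→d6:-→d7:-→d8:H4→d9:-→d10:-→d11:-→d12:-→d13:H0→d14:-  best=H0
  ? 167.32.1.221  path d0:H2→d1:-→d2:-→d3:-→d4:-→d5:-→d6:-→d7:-→d8:H4→d9:-→d10:-→d11:-→d12:-→d13:H0→d14:-  best=H0
  ? 32.17.22.179  path d0:H2→d1:-→d2:H3→d3:H0  best=H0
  ? 167.34.54.5  path d0:H2→d1:-→d2:-→d3:-→d4:-→d5:-→d6:-→d7:-→d8:H4→d9:-→d10:-→d11:-→d12:-→d13:H0→d14:-→d15:-→d16:-→d17:-→d18:-→d19:-→d20:H2→d21:-→d22:-→d23:-→d24:H3  best=H3
  - 167.34.54.0/24 clear@24
  add 167.34.0.0/16 -> H0 at depth 16
  ? 167.34.48.11  path d0:H2→d1:-→d2:-→d3:-→d4:-→d5:-→d6:-→d7:-→d8:H4→d9:-→d10:-→d11:-→d12:-→d13:H0→d14:-→d15:-→d16:H0→d17:-→d18:-→d19:-→d20:H2→d21:-  best=H2
  add 62.97.162.202/32 -> H7 at depth 32
  add 167.34.54.0/24 -> H7 at depth 24
  - 0.0.0.0/0 clear@0
  ? 167.34.54.0  path d0:-→d1:-→d2:-→d3:-→d4:-→d5:-→d6:-→d7:-→d8:H4→d9:-→d10:-→d11:-→d12:-→d13:H0→d14:-→d15:-→d16:H0→d17:-→d18:-→d19:-→d20:H2→d21:-→d22:-→d23:-→d24:H7  best=H7

== LOOKUPS ==
["H4","H0","H4","H0","H5","H0","H0","H3","H3","H3","H2","H0","H0","H0","H0","H3","H2","H7"]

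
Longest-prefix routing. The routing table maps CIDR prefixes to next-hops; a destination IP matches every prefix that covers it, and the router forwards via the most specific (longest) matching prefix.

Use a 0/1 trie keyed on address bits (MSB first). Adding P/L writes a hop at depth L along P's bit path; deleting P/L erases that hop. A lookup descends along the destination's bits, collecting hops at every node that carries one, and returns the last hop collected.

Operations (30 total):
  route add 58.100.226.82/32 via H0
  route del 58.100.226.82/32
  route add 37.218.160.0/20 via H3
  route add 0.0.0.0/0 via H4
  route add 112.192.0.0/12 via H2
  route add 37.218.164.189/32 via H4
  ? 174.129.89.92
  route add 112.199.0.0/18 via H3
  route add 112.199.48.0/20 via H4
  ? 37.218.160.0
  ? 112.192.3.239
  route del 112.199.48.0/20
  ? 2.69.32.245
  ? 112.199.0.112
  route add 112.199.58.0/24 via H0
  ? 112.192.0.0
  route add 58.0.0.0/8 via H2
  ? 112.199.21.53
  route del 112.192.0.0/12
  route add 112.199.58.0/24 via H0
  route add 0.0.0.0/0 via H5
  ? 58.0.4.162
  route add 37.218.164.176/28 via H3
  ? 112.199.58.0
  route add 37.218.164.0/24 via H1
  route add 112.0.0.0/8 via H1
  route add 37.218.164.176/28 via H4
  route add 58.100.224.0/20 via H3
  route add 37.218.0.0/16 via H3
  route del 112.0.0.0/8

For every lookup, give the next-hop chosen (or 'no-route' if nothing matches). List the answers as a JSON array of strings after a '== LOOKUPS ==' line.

Process each operation:
  + 58.100.226.82/32 (H0) depth=32
  del 58.100.226.82/32 (clear depth 32)
  + 37.218.160.0/20 (H3) depth=20
  + 0.0.0.0/0 (H4) depth=0
  + 112.192.0.0/12 (H2) depth=12
  + 37.218.164.189/32 (H4) depth=32
  Q 174.129.89.92: descend ε ; hops seen [H4] ; pick H4
  + 112.199.0.0/18 (H3) depth=18
  + 112.199.48.0/20 (H4) depth=20
  Q 37.218.160.0: descend 001001011101101010100 ; hops seen [H4,H3] ; pick H3
  Q 112.192.3.239: descend 0111000011000 ; hops seen [H4,H2] ; pick H2
  del 112.199.48.0/20 (clear depth 20)
  Q 2.69.32.245: descend 00 ; hops seen [H4] ; pick H4
  Q 112.199.0.112: descend 011100001100011100 ; hops seen [H4,H2,H3] ; pick H3
  + 112.199.58.0/24 (H0) depth=24
  Q 112.192.0.0: descend 0111000011000 ; hops seen [H4,H2] ; pick H2
  + 58.0.0.0/8 (H2) depth=8
  Q 112.199.21.53: descend 011100001100011100 ; hops seen [H4,H2,H3] ; pick H3
  del 112.192.0.0/12 (clear depth 12)
  + 112.199.58.0/24 (H0) depth=24
  + 0.0.0.0/0 (H5) depth=0
  Q 58.0.4.162: descend 001110100 ; hops seen [H5,H2] ; pick H2
  + 37.218.164.176/28 (H3) depth=28
  Q 112.199.58.0: descend 011100001100011100111010 ; hops seen [H5,H3,H0] ; pick H0
  + 37.218.164.0/24 (H1) depth=24
  + 112.0.0.0/8 (H1) depth=8
  + 37.218.164.176/28 (H4) depth=28
  + 58.100.224.0/20 (H3) depth=20
  + 37.218.0.0/16 (H3) depth=16
  del 112.0.0.0/8 (clear depth 8)

== LOOKUPS ==
["H4","H3","H2","H4","H3","H2","H3","H2","H0"]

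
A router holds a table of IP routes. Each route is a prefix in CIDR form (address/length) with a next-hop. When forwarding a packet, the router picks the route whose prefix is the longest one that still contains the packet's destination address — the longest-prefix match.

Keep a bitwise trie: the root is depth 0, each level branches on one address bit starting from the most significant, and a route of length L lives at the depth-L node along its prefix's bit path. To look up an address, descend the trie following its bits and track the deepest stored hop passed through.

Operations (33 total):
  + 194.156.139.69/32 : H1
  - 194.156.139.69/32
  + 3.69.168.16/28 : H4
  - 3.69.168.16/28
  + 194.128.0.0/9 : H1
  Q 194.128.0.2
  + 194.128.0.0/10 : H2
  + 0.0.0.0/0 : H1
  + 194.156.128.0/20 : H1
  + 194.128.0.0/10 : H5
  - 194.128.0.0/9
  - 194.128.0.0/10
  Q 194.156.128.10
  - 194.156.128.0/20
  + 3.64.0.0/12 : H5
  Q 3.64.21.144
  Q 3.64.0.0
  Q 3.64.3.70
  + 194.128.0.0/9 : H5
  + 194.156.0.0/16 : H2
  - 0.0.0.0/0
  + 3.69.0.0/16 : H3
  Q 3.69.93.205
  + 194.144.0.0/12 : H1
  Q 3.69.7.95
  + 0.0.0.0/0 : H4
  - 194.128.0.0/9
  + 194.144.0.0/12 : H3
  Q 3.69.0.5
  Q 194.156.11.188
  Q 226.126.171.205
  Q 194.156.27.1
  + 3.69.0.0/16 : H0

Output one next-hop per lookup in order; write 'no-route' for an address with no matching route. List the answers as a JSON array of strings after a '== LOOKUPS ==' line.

Process each operation:
  + 194.156.139.69/32 (H1) depth=32
  del 194.156.139.69/32 (clear depth 32)
  + 3.69.168.16/28 (H4) depth=28
  del 3.69.168.16/28 (clear depth 28)
  + 194.128.0.0/9 (H1) depth=9
  lookup 194.128.0.2: bits 11000010100 walk d0:-→d1:-→d2:-→d3:-→d4:-→d5:-→d6:-→d7:-→d8:-→d9:H1→d10:-→d11:- -> H1
  + 194.128.0.0/10 (H2) depth=10
  + 0.0.0.0/0 (H1) depth=0
  + 194.156.128.0/20 (H1) depth=20
  + 194.128.0.0/10 (H5) depth=10
  del 194.128.0.0/9 (clear depth 9)
  del 194.128.0.0/10 (clear depth 10)
  lookup 194.156.128.10: bits 11000010100111001000 walk d0:H1→d1:-→d2:-→d3:-→d4:-→d5:-→d6:-→d7:-→d8:-→d9:-→d10:-→d11:-→d12:-→d13:-→d14:-→d15:-→d16:-→d17:-→d18:-→d19:-→d20:H1 -> H1
  del 194.156.128.0/20 (clear depth 20)
  + 3.64.0.0/12 (H5) depth=12
  lookup 3.64.21.144: bits 0000001101000 walk d0:H1→d1:-→d2:-→d3:-→d4:-→d5:-→d6:-→d7:-→d8:-→d9:-→d10:-→d11:-→d12:H5→d13:- -> H5
  lookup 3.64.0.0: bits 0000001101000 walk d0:H1→d1:-→d2:-→d3:-→d4:-→d5:-→d6:-→d7:-→d8:-→d9:-→d10:-→d11:-→d12:H5→d13:- -> H5
  lookup 3.64.3.70: bits 0000001101000 walk d0:H1→d1:-→d2:-→d3:-→d4:-→d5:-→d6:-→d7:-→d8:-→d9:-→d10:-→d11:-→d12:H5→d13:- -> H5
  + 194.128.0.0/9 (H5) depth=9
  + 194.156.0.0/16 (H2) depth=16
  del 0.0.0.0/0 (clear depth 0)
  + 3.69.0.0/16 (H3) depth=16
  lookup 3.69.93.205: bits 0000001101000101 walk d0:-→d1:-→d2:-→d3:-→d4:-→d5:-→d6:-→d7:-→d8:-→d9:-→d10:-→d11:-→d12:H5→d13:-→d14:-→d15:-→d16:H3 -> H3
  + 194.144.0.0/12 (H1) depth=12
  lookup 3.69.7.95: bits 0000001101000101 walk d0:-→d1:-→d2:-→d3:-→d4:-→d5:-→d6:-→d7:-→d8:-→d9:-→d10:-→d11:-→d12:H5→d13:-→d14:-→d15:-→d16:H3 -> H3
  + 0.0.0.0/0 (H4) depth=0
  del 194.128.0.0/9 (clear depth 9)
  + 194.144.0.0/12 (H3) depth=12
  lookup 3.69.0.5: bits 0000001101000101 walk d0:H4→d1:-→d2:-→d3:-→d4:-→d5:-→d6:-→d7:-→d8:-→d9:-→d10:-→d11:-→d12:H5→d13:-→d14:-→d15:-→d16:H3 -> H3
  lookup 194.156.11.188: bits 1100001010011100 walk d0:H4→d1:-→d2:-→d3:-→d4:-→d5:-→d6:-→d7:-→d8:-→d9:-→d10:-→d11:-→d12:H3→d13:-→d14:-→d15:-→d16:H2 -> H2
  lookup 226.126.171.205: bits 11 walk d0:H4→d1:-→d2:- -> H4
  lookup 194.156.27.1: bits 1100001010011100 walk d0:H4→d1:-→d2:-→d3:-→d4:-→d5:-→d6:-→d7:-→d8:-→d9:-→d10:-→d11:-→d12:H3→d13:-→d14:-→d15:-→d16:H2 -> H2
  + 3.69.0.0/16 (H0) depth=16

== LOOKUPS ==
["H1","H1","H5","H5","H5","H3","H3","H3","H2","H4","H2"]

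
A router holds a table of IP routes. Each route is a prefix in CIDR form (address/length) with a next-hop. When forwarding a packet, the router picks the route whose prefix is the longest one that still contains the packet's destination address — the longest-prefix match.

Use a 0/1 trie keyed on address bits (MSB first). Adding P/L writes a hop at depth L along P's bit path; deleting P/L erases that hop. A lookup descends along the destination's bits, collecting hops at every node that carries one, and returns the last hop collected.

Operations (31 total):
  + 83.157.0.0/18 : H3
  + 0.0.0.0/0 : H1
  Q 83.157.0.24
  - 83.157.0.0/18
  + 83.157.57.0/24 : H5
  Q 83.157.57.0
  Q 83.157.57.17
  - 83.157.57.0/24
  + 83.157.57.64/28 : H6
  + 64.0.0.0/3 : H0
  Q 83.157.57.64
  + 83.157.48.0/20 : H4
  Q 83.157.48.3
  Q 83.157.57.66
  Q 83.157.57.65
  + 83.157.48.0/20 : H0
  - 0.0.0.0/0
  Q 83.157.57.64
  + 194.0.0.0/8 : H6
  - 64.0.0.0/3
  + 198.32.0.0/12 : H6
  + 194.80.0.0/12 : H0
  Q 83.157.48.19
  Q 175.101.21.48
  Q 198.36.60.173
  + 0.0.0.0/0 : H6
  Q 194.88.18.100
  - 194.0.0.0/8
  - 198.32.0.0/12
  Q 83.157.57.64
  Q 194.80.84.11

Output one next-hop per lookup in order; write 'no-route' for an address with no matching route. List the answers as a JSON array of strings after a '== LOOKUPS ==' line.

Apply in order:
  + 83.157.0.0/18 (H3) depth=18
  + 0.0.0.0/0 (H1) depth=0
  lookup 83.157.0.24: bits 010100111001110100 walk d0:H1→d1:-→d2:-→d3:-→d4:-→d5:-→d6:-→d7:-→d8:-→d9:-→d10:-→d11:-→d12:-→d13:-→d14:-→d15:-→d16:-→d17:-→d18:H3 -> H3
  - 83.157.0.0/18 clear@18
  + 83.157.57.0/24 (H5) depth=24
  lookup 83.157.57.0: bits 010100111001110100111001 walk d0:H1→d1:-→d2:-→d3:-→d4:-→d5:-→d6:-→d7:-→d8:-→d9:-→d10:-→d11:-→d12:-→d13:-→d14:-→d15:-→d16:-→d17:-→d18:-→d19:-→d20:-→d21:-→d22:-→d23:-→d24:H5 -> H5
  lookup 83.157.57.17: bits 010100111001110100111001 walk d0:H1→d1:-→d2:-→d3:-→d4:-→d5:-→d6:-→d7:-→d8:-→d9:-→d10:-→d11:-→d12:-→d13:-→d14:-→d15:-→d16:-→d17:-→d18:-→d19:-→d20:-→d21:-→d22:-→d23:-→d24:H5 -> H5
  - 83.157.57.0/24 clear@24
  + 83.157.57.64/28 (H6) depth=28
  + 64.0.0.0/3 (H0) depth=3
  lookup 83.157.57.64: bits 0101001110011101001110010100 walk d0:H1→d1:-→d2:-→d3:H0→d4:-→d5:-→d6:-→d7:-→d8:-→d9:-→d10:-→d11:-→d12:-→d13:-→d14:-→d15:-→d16:-→d17:-→d18:-→d19:-→d20:-→d21:-→d22:-→d23:-→d24:-→d25:-→d26:-→d27:-→d28:H6 -> H6
  + 83.157.48.0/20 (H4) depth=20
  lookup 83.157.48.3: bits 01010011100111010011 walk d0:H1→d1:-→d2:-→d3:H0→d4:-→d5:-→d6:-→d7:-→d8:-→d9:-→d10:-→d11:-→d12:-→d13:-→d14:-→d15:-→d16:-→d17:-→d18:-→d19:-→d20:H4 -> H4
  lookup 83.157.57.66: bits 0101001110011101001110010100 walk d0:H1→d1:-→d2:-→d3:H0→d4:-→d5:-→d6:-→d7:-→d8:-→d9:-→d10:-→d11:-→d12:-→d13:-→d14:-→d15:-→d16:-→d17:-→d18:-→d19:-→d20:H4→d21:-→d22:-→d23:-→d24:-→d25:-→d26:-→d27:-→d28:H6 -> H6
  lookup 83.157.57.65: bits 0101001110011101001110010100 walk d0:H1→d1:-→d2:-→d3:H0→d4:-→d5:-→d6:-→d7:-→d8:-→d9:-→d10:-→d11:-→d12:-→d13:-→d14:-→d15:-→d16:-→d17:-→d18:-→d19:-→d20:H4→d21:-→d22:-→d23:-→d24:-→d25:-→d26:-→d27:-→d28:H6 -> H6
  + 83.157.48.0/20 (H0) depth=20
  - 0.0.0.0/0 clear@0
  lookup 83.157.57.64: bits 0101001110011101001110010100 walk d0:-→d1:-→d2:-→d3:H0→d4:-→d5:-→d6:-→d7:-→d8:-→d9:-→d10:-→d11:-→d12:-→d13:-→d14:-→d15:-→d16:-→d17:-→d18:-→d19:-→d20:H0→d21:-→d22:-→d23:-→d24:-→d25:-→d26:-→d27:-→d28:H6 -> H6
  + 194.0.0.0/8 (H6) depth=8
  - 64.0.0.0/3 clear@3
  + 198.32.0.0/12 (H6) depth=12
  + 194.80.0.0/12 (H0) depth=12
  lookup 83.157.48.19: bits 01010011100111010011 walk d0:-→d1:-→d2:-→d3:-→d4:-→d5:-→d6:-→d7:-→d8:-→d9:-→d10:-→d11:-→d12:-→d13:-→d14:-→d15:-→d16:-→d17:-→d18:-→d19:-→d20:H0 -> H0
  lookup 175.101.21.48: bits 1 walk d0:-→d1:- -> no-route
  lookup 198.36.60.173: bits 110001100010 walk d0:-→d1:-→d2:-→d3:-→d4:-→d5:-→d6:-→d7:-→d8:-→d9:-→d10:-→d11:-→d12:H6 -> H6
  + 0.0.0.0/0 (H6) depth=0
  lookup 194.88.18.100: bits 110000100101 walk d0:H6→d1:-→d2:-→d3:-→d4:-→d5:-→d6:-→d7:-→d8:H6→d9:-→d10:-→d11:-→d12:H0 -> H0
  - 194.0.0.0/8 clear@8
  - 198.32.0.0/12 clear@12
  lookup 83.157.57.64: bits 0101001110011101001110010100 walk d0:H6→d1:-→d2:-→d3:-→d4:-→d5:-→d6:-→d7:-→d8:-→d9:-→d10:-→d11:-→d12:-→d13:-→d14:-→d15:-→d16:-→d17:-→d18:-→d19:-→d20:H0→d21:-→d22:-→d23:-→d24:-→d25:-→d26:-→d27:-→d28:H6 -> H6
  lookup 194.80.84.11: bits 110000100101 walk d0:H6→d1:-→d2:-→d3:-→d4:-→d5:-→d6:-→d7:-→d8:-→d9:-→d10:-→d11:-→d12:H0 -> H0

== LOOKUPS ==
["H3","H5","H5","H6","H4","H6","H6","H6","H0","no-route","H6","H0","H6","H0"]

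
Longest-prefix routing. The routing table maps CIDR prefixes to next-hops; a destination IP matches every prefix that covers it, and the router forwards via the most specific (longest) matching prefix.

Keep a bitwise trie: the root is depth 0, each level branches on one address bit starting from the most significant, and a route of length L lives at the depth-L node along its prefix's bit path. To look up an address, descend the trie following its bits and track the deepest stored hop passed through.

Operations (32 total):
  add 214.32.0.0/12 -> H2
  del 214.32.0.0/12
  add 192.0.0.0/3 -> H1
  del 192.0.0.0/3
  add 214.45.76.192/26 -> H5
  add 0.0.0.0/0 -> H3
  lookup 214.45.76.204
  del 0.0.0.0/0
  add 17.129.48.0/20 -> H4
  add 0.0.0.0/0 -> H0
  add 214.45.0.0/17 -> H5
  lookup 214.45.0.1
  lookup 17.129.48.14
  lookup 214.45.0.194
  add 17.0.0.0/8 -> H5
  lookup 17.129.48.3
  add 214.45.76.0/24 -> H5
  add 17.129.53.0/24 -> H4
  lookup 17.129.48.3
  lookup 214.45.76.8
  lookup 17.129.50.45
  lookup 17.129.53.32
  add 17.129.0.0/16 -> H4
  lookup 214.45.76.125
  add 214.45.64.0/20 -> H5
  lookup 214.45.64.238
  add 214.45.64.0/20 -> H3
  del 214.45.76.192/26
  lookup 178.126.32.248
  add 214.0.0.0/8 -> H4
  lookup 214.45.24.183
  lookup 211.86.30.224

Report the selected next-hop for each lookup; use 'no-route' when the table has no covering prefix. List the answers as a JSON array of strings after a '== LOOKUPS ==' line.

Trace:
  + 214.32.0.0/12 (H2) depth=12
  del 214.32.0.0/12 (clear depth 12)
  + 192.0.0.0/3 (H1) depth=3
  del 192.0.0.0/3 (clear depth 3)
  + 214.45.76.192/26 (H5) depth=26
  + 0.0.0.0/0 (H3) depth=0
  lookup 214.45.76.204: bits 11010110001011010100110011 walk d0:H3→d1:-→d2:-→d3:-→d4:-→d5:-→d6:-→d7:-→d8:-→d9:-→d10:-→d11:-→d12:-→d13:-→d14:-→d15:-→d16:-→d17:-→d18:-→d19:-→d20:-→d21:-→d22:-→d23:-→d24:-→d25:-→d26:H5 -> H5
  del 0.0.0.0/0 (clear depth 0)
  + 17.129.48.0/20 (H4) depth=20
  + 0.0.0.0/0 (H0) depth=0
  + 214.45.0.0/17 (H5) depth=17
  lookup 214.45.0.1: bits 11010110001011010 walk d0:H0→d1:-→d2:-→d3:-→d4:-→d5:-→d6:-→d7:-→d8:-→d9:-→d10:-→d11:-→d12:-→d13:-→d14:-→d15:-→d16:-→d17:H5 -> H5
  lookup 17.129.48.14: bits 00010001100000010011 walk d0:H0→d1:-→d2:-→d3:-→d4:-→d5:-→d6:-→d7:-→d8:-→d9:-→d10:-→d11:-→d12:-→d13:-→d14:-→d15:-→d16:-→d17:-→d18:-→d19:-→d20:H4 -> H4
  lookup 214.45.0.194: bits 11010110001011010 walk d0:H0→d1:-→d2:-→d3:-→d4:-→d5:-→d6:-→d7:-→d8:-→d9:-→d10:-→d11:-→d12:-→d13:-→d14:-→d15:-→d16:-→d17:H5 -> H5
  + 17.0.0.0/8 (H5) depth=8
  lookup 17.129.48.3: bits 00010001100000010011 walk d0:H0→d1:-→d2:-→d3:-→d4:-→d5:-→d6:-→d7:-→d8:H5→d9:-→d10:-→d11:-→d12:-→d13:-→d14:-→d15:-→d16:-→d17:-→d18:-→d19:-→d20:H4 -> H4
  + 214.45.76.0/24 (H5) depth=24
  + 17.129.53.0/24 (H4) depth=24
  lookup 17.129.48.3: bits 000100011000000100110 walk d0:H0→d1:-→d2:-→d3:-→d4:-→d5:-→d6:-→d7:-→d8:H5→d9:-→d10:-→d11:-→d12:-→d13:-→d14:-→d15:-→d16:-→d17:-→d18:-→d19:-→d20:H4→d21:- -> H4
  lookup 214.45.76.8: bits 110101100010110101001100 walk d0:H0→d1:-→d2:-→d3:-→d4:-→d5:-→d6:-→d7:-→d8:-→d9:-→d10:-→d11:-→d12:-→d13:-→d14:-→d15:-→d16:-→d17:H5→d18:-→d19:-→d20:-→d21:-→d22:-→d23:-→d24:H5 -> H5
  lookup 17.129.50.45: bits 000100011000000100110 walk d0:H0→d1:-→d2:-→d3:-→d4:-→d5:-→d6:-→d7:-→d8:H5→d9:-→d10:-→d11:-→d12:-→d13:-→d14:-→d15:-→d16:-→d17:-→d18:-→d19:-→d20:H4→d21:- -> H4
  lookup 17.129.53.32: bits 000100011000000100110101 walk d0:H0→d1:-→d2:-→d3:-→d4:-→d5:-→d6:-→d7:-→d8:H5→d9:-→d10:-→d11:-→d12:-→d13:-→d14:-→d15:-→d16:-→d17:-→d18:-→d19:-→d20:H4→d21:-→d22:-→d23:-→d24:H4 -> H4
  + 17.129.0.0/16 (H4) depth=16
  lookup 214.45.76.125: bits 110101100010110101001100 walk d0:H0→d1:-→d2:-→d3:-→d4:-→d5:-→d6:-→d7:-→d8:-→d9:-→d10:-→d11:-→d12:-→d13:-→d14:-→d15:-→d16:-→d17:H5→d18:-→d19:-→d20:-→d21:-→d22:-→d23:-→d24:H5 -> H5
  + 214.45.64.0/20 (H5) depth=20
  lookup 214.45.64.238: bits 11010110001011010100 walk d0:H0→d1:-→d2:-→d3:-→d4:-→d5:-→d6:-→d7:-→d8:-→d9:-→d10:-→d11:-→d12:-→d13:-→d14:-→d15:-→d16:-→d17:H5→d18:-→d19:-→d20:H5 -> H5
  + 214.45.64.0/20 (H3) depth=20
  del 214.45.76.192/26 (clear depth 26)
  lookup 178.126.32.248: bits 1 walk d0:H0→d1:- -> H0
  + 214.0.0.0/8 (H4) depth=8
  lookup 214.45.24.183: bits 11010110001011010 walk d0:H0→d1:-→d2:-→d3:-→d4:-→d5:-→d6:-→d7:-→d8:H4→d9:-→d10:-→d11:-→d12:-→d13:-→d14:-→d15:-→d16:-→d17:H5 -> H5
  lookup 211.86.30.224: bits 11010 walk d0:H0→d1:-→d2:-→d3:-→d4:-→d5:- -> H0

== LOOKUPS ==
["H5","H5","H4","H5","H4","H4","H5","H4","H4","H5","H5","H0","H5","H0"]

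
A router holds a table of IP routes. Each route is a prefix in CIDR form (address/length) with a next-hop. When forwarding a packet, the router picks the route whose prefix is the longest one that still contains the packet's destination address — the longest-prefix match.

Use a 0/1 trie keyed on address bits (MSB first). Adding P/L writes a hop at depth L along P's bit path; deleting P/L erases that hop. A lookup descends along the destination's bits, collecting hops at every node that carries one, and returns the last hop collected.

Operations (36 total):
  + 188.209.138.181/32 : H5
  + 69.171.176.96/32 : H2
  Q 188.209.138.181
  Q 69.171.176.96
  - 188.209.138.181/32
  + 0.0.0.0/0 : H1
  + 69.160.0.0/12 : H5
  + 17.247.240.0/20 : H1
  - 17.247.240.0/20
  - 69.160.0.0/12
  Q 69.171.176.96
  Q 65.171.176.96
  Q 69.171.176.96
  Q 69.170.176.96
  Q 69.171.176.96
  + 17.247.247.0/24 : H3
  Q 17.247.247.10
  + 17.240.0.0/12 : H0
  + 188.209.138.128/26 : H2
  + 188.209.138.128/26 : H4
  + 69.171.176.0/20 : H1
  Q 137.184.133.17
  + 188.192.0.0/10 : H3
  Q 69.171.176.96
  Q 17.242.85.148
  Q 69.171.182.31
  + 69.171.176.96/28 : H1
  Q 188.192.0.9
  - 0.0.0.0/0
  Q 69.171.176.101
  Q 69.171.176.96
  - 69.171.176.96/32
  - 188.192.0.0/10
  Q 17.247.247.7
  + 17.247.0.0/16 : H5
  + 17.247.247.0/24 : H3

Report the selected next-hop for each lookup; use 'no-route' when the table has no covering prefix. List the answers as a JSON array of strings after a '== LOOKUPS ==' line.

Trace:
  + 188.209.138.181/32 (H5) depth=32
  + 69.171.176.96/32 (H2) depth=32
  Q 188.209.138.181: descend 10111100110100011000101010110101 ; hops seen [H5] ; pick H5
  Q 69.171.176.96: descend 01000101101010111011000001100000 ; hops seen [H2] ; pick H2
  del 188.209.138.181/32 (clear depth 32)
  + 0.0.0.0/0 (H1) depth=0
  + 69.160.0.0/12 (H5) depth=12
  + 17.247.240.0/20 (H1) depth=20
  del 17.247.240.0/20 (clear depth 20)
  del 69.160.0.0/12 (clear depth 12)
  Q 69.171.176.96: descend 01000101101010111011000001100000 ; hops seen [H1,H2] ; pick H2
  Q 65.171.176.96: descend 01000 ; hops seen [H1] ; pick H1
  Q 69.171.176.96: descend 01000101101010111011000001100000 ; hops seen [H1,H2] ; pick H2
  Q 69.170.176.96: descend 010001011010101 ; hops seen [H1] ; pick H1
  Q 69.171.176.96: descend 01000101101010111011000001100000 ; hops seen [H1,H2] ; pick H2
  + 17.247.247.0/24 (H3) depth=24
  Q 17.247.247.10: descend 000100011111011111110111 ; hops seen [H1,H3] ; pick H3
  + 17.240.0.0/12 (H0) depth=12
  + 188.209.138.128/26 (H2) depth=26
  + 188.209.138.128/26 (H4) depth=26
  + 69.171.176.0/20 (H1) depth=20
  Q 137.184.133.17: descend 10 ; hops seen [H1] ; pick H1
  + 188.192.0.0/10 (H3) depth=10
  Q 69.171.176.96: descend 01000101101010111011000001100000 ; hops seen [H1,H1,H2] ; pick H2
  Q 17.242.85.148: descend 0001000111110 ; hops seen [H1,H0] ; pick H0
  Q 69.171.182.31: descend 010001011010101110110 ; hops seen [H1,H1] ; pick H1
  + 69.171.176.96/28 (H1) depth=28
  Q 188.192.0.9: descend 10111100110 ; hops seen [H1,H3] ; pick H3
  del 0.0.0.0/0 (clear depth 0)
  Q 69.171.176.101: descend 01000101101010111011000001100 ; hops seen [H1,H1] ; pick H1
  Q 69.171.176.96: descend 01000101101010111011000001100000 ; hops seen [H1,H1,H2] ; pick H2
  del 69.171.176.96/32 (clear depth 32)
  del 188.192.0.0/10 (clear depth 10)
  Q 17.247.247.7: descend 000100011111011111110111 ; hops seen [H0,H3] ; pick H3
  + 17.247.0.0/16 (H5) depth=16
  + 17.247.247.0/24 (H3) depth=24

== LOOKUPS ==
["H5","H2","H2","H1","H2","H1","H2","H3","H1","H2","H0","H1","H3","H1","H2","H3"]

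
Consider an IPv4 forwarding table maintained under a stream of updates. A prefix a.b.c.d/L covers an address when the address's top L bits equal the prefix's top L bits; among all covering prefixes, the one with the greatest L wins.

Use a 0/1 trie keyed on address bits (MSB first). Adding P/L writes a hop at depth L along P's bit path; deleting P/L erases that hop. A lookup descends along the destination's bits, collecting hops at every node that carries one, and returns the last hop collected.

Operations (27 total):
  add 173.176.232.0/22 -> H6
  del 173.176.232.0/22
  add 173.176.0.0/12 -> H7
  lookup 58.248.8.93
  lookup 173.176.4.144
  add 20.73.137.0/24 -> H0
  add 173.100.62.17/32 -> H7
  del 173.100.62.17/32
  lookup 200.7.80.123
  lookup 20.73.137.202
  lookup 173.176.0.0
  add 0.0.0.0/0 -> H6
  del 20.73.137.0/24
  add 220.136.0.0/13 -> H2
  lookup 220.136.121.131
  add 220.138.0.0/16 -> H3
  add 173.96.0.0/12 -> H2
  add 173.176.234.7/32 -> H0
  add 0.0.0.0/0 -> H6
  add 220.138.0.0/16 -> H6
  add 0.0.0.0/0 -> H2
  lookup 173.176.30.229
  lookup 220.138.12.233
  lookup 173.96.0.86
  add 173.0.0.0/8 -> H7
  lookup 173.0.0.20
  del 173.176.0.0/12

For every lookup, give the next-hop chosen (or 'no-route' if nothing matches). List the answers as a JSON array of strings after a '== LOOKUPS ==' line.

Apply in order:
  add 173.176.232.0/22 -> H6 at depth 22
  del 173.176.232.0/22 (clear depth 22)
  add 173.176.0.0/12 -> H7 at depth 12
  ? 58.248.8.93  path d0:-  best=no-route
  ? 173.176.4.144  path d0:-→d1:-→d2:-→d3:-→d4:-→d5:-→d6:-→d7:-→d8:-→d9:-→d10:-→d11:-→d12:H7→d13:-→d14:-→d15:-→d16:-  best=H7
  add 20.73.137.0/24 -> H0 at depth 24
  add 173.100.62.17/32 -> H7 at depth 32
  del 173.100.62.17/32 (clear depth 32)
  ? 200.7.80.123  path d0:-→d1:-  best=no-route
  ? 20.73.137.202  path d0:-→d1:-→d2:-→d3:-→d4:-→d5:-→d6:-→d7:-→d8:-→d9:-→d10:-→d11:-→d12:-→d13:-→d14:-→d15:-→d16:-→d17:-→d18:-→d19:-→d20:-→d21:-→d22:-→d23:-→d24:H0  best=H0
  ? 173.176.0.0  path d0:-→d1:-→d2:-→d3:-→d4:-→d5:-→d6:-→d7:-→d8:-→d9:-→d10:-→d11:-→d12:H7→d13:-→d14:-→d15:-→d16:-  best=H7
  add 0.0.0.0/0 -> H6 at depth 0
  del 20.73.137.0/24 (clear depth 24)
  add 220.136.0.0/13 -> H2 at depth 13
  ? 220.136.121.131  path d0:H6→d1:-→d2:-→d3:-→d4:-→d5:-→d6:-→d7:-→d8:-→d9:-→d10:-→d11:-→d12:-→d13:H2  best=H2
  add 220.138.0.0/16 -> H3 at depth 16
  add 173.96.0.0/12 -> H2 at depth 12
  add 173.176.234.7/32 -> H0 at depth 32
  add 0.0.0.0/0 -> H6 at depth 0
  add 220.138.0.0/16 -> H6 at depth 16
  add 0.0.0.0/0 -> H2 at depth 0
  ? 173.176.30.229  path d0:H2→d1:-→d2:-→d3:-→d4:-→d5:-→d6:-→d7:-→d8:-→d9:-→d10:-→d11:-→d12:H7→d13:-→d14:-→d15:-→d16:-  best=H7
  ? 220.138.12.233  path d0:H2→d1:-→d2:-→d3:-→d4:-→d5:-→d6:-→d7:-→d8:-→d9:-→d10:-→d11:-→d12:-→d13:H2→d14:-→d15:-→d16:H6  best=H6
  ? 173.96.0.86  path d0:H2→d1:-→d2:-→d3:-→d4:-→d5:-→d6:-→d7:-→d8:-→d9:-→d10:-→d11:-→d12:H2→d13:-  best=H2
  add 173.0.0.0/8 -> H7 at depth 8
  ? 173.0.0.20  path d0:H2→d1:-→d2:-→d3:-→d4:-→d5:-→d6:-→d7:-→d8:H7→d9:-  best=H7
  del 173.176.0.0/12 (clear depth 12)

== LOOKUPS ==
["no-route","H7","no-route","H0","H7","H2","H7","H6","H2","H7"]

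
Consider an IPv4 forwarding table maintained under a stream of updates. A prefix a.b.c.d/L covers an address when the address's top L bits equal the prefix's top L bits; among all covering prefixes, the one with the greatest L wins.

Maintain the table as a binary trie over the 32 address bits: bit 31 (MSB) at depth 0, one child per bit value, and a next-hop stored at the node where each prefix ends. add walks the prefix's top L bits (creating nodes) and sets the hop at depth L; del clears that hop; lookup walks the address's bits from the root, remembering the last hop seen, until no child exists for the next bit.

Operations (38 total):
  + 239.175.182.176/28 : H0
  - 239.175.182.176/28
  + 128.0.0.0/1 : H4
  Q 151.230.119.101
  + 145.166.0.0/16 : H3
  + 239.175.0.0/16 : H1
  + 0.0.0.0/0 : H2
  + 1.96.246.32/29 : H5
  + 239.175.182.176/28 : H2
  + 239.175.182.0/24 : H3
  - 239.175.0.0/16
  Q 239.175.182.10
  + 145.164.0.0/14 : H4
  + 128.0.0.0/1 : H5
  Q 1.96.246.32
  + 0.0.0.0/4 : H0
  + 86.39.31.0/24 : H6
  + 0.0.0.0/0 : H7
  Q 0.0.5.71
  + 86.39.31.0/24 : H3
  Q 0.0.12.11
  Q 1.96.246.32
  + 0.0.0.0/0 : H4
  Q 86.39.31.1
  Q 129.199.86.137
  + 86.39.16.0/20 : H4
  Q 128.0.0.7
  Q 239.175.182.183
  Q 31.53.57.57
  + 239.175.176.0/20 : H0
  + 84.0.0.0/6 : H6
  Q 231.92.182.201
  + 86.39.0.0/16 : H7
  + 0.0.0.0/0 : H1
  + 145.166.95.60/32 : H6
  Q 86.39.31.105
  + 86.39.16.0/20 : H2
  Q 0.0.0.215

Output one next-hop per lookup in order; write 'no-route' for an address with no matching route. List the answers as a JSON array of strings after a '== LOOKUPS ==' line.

Process each operation:
  + 239.175.182.176/28 (H0) depth=28
  - 239.175.182.176/28 clear@28
  + 128.0.0.0/1 (H4) depth=1
  lookup 151.230.119.101: bits 1 walk d0:-→d1:H4 -> H4
  + 145.166.0.0/16 (H3) depth=16
  + 239.175.0.0/16 (H1) depth=16
  + 0.0.0.0/0 (H2) depth=0
  + 1.96.246.32/29 (H5) depth=29
  + 239.175.182.176/28 (H2) depth=28
  + 239.175.182.0/24 (H3) depth=24
  - 239.175.0.0/16 clear@16
  lookup 239.175.182.10: bits 111011111010111110110110 walk d0:H2→d1:H4→d2:-→d3:-→d4:-→d5:-→d6:-→d7:-→d8:-→d9:-→d10:-→d11:-→d12:-→d13:-→d14:-→d15:-→d16:-→d17:-→d18:-→d19:-→d20:-→d21:-→d22:-→d23:-→d24:H3 -> H3
  + 145.164.0.0/14 (H4) depth=14
  + 128.0.0.0/1 (H5) depth=1
  lookup 1.96.246.32: bits 00000001011000001111011000100 walk d0:H2→d1:-→d2:-→d3:-→d4:-→d5:-→d6:-→d7:-→d8:-→d9:-→d10:-→d11:-→d12:-→d13:-→d14:-→d15:-→d16:-→d17:-→d18:-→d19:-→d20:-→d21:-→d22:-→d23:-→d24:-→d25:-→d26:-→d27:-→d28:-→d29:H5 -> H5
  + 0.0.0.0/4 (H0) depth=4
  + 86.39.31.0/24 (H6) depth=24
  + 0.0.0.0/0 (H7) depth=0
  lookup 0.0.5.71: bits 0000000 walk d0:H7→d1:-→d2:-→d3:-→d4:H0→d5:-→d6:-→d7:- -> H0
  + 86.39.31.0/24 (H3) depth=24
  lookup 0.0.12.11: bits 0000000 walk d0:H7→d1:-→d2:-→d3:-→d4:H0→d5:-→d6:-→d7:- -> H0
  lookup 1.96.246.32: bits 00000001011000001111011000100 walk d0:H7→d1:-→d2:-→d3:-→d4:H0→d5:-→d6:-→d7:-→d8:-→d9:-→d10:-→d11:-→d12:-→d13:-→d14:-→d15:-→d16:-→d17:-→d18:-→d19:-→d20:-→d21:-→d22:-→d23:-→d24:-→d25:-→d26:-→d27:-→d28:-→d29:H5 -> H5
  + 0.0.0.0/0 (H4) depth=0
  lookup 86.39.31.1: bits 010101100010011100011111 walk d0:H4→d1:-→d2:-→d3:-→d4:-→d5:-→d6:-→d7:-→d8:-→d9:-→d10:-→d11:-→d12:-→d13:-→d14:-→d15:-→d16:-→d17:-→d18:-→d19:-→d20:-→d21:-→d22:-→d23:-→d24:H3 -> H3
  lookup 129.199.86.137: bits 100 walk d0:H4→d1:H5→d2:-→d3:- -> H5
  + 86.39.16.0/20 (H4) depth=20
  lookup 128.0.0.7: bits 100 walk d0:H4→d1:H5→d2:-→d3:- -> H5
  lookup 239.175.182.183: bits 1110111110101111101101101011 walk d0:H4→d1:H5→d2:-→d3:-→d4:-→d5:-→d6:-→d7:-→d8:-→d9:-→d10:-→d11:-→d12:-→d13:-→d14:-→d15:-→d16:-→d17:-→d18:-→d19:-→d20:-→d21:-→d22:-→d23:-→d24:H3→d25:-→d26:-→d27:-→d28:H2 -> H2
  lookup 31.53.57.57: bits 000 walk d0:H4→d1:-→d2:-→d3:- -> H4
  + 239.175.176.0/20 (H0) depth=20
  + 84.0.0.0/6 (H6) depth=6
  lookup 231.92.182.201: bits 1110 walk d0:H4→d1:H5→d2:-→d3:-→d4:- -> H5
  + 86.39.0.0/16 (H7) depth=16
  + 0.0.0.0/0 (H1) depth=0
  + 145.166.95.60/32 (H6) depth=32
  lookup 86.39.31.105: bits 010101100010011100011111 walk d0:H1→d1:-→d2:-→d3:-→d4:-→d5:-→d6:H6→d7:-→d8:-→d9:-→d10:-→d11:-→d12:-→d13:-→d14:-→d15:-→d16:H7→d17:-→d18:-→d19:-→d20:H4→d21:-→d22:-→d23:-→d24:H3 -> H3
  + 86.39.16.0/20 (H2) depth=20
  lookup 0.0.0.215: bits 0000000 walk d0:H1→d1:-→d2:-→d3:-→d4:H0→d5:-→d6:-→d7:- -> H0

== LOOKUPS ==
["H4","H3","H5","H0","H0","H5","H3","H5","H5","H2","H4","H5","H3","H0"]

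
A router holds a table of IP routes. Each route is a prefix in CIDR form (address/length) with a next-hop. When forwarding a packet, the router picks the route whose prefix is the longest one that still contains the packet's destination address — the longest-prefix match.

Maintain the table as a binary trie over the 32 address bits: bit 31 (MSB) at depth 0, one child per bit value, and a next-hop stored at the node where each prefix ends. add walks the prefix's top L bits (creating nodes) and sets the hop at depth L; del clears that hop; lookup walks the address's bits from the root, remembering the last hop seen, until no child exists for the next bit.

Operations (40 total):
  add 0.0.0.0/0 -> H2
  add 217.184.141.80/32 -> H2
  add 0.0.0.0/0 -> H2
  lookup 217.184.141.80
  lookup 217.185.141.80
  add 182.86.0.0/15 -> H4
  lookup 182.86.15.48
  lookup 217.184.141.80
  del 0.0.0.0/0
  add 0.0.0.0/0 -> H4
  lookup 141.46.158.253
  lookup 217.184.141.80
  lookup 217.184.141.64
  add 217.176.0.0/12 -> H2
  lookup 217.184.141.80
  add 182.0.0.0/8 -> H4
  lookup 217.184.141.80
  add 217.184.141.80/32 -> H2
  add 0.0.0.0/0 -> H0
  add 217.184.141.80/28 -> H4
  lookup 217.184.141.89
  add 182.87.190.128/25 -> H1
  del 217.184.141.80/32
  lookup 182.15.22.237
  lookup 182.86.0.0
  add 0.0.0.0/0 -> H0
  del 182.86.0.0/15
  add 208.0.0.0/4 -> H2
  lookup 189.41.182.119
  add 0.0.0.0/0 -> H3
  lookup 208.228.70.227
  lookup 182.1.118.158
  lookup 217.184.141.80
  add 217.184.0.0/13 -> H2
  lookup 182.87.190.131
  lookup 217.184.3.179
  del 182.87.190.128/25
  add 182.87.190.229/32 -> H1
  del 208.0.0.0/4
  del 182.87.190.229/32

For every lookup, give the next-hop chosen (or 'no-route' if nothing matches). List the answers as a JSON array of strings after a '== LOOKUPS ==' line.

Process each operation:
  + 0.0.0.0/0 (H2) depth=0
  + 217.184.141.80/32 (H2) depth=32
  + 0.0.0.0/0 (H2) depth=0
  Q 217.184.141.80: descend 11011001101110001000110101010000 ; hops seen [H2,H2] ; pick H2
  Q 217.185.141.80: descend 110110011011100 ; hops seen [H2] ; pick H2
  + 182.86.0.0/15 (H4) depth=15
  Q 182.86.15.48: descend 101101100101011 ; hops seen [H2,H4] ; pick H4
  Q 217.184.141.80: descend 11011001101110001000110101010000 ; hops seen [H2,H2] ; pick H2
  del 0.0.0.0/0 (clear depth 0)
  + 0.0.0.0/0 (H4) depth=0
  Q 141.46.158.253: descend 10 ; hops seen [H4] ; pick H4
  Q 217.184.141.80: descend 11011001101110001000110101010000 ; hops seen [H4,H2] ; pick H2
  Q 217.184.141.64: descend 110110011011100010001101010 ; hops seen [H4] ; pick H4
  + 217.176.0.0/12 (H2) depth=12
  Q 217.184.141.80: descend 11011001101110001000110101010000 ; hops seen [H4,H2,H2] ; pick H2
  + 182.0.0.0/8 (H4) depth=8
  Q 217.184.141.80: descend 11011001101110001000110101010000 ; hops seen [H4,H2,H2] ; pick H2
  + 217.184.141.80/32 (H2) depth=32
  + 0.0.0.0/0 (H0) depth=0
  + 217.184.141.80/28 (H4) depth=28
  Q 217.184.141.89: descend 1101100110111000100011010101 ; hops seen [H0,H2,H4] ; pick H4
  + 182.87.190.128/25 (H1) depth=25
  del 217.184.141.80/32 (clear depth 32)
  Q 182.15.22.237: descend 101101100 ; hops seen [H0,H4] ; pick H4
  Q 182.86.0.0: descend 101101100101011 ; hops seen [H0,H4,H4] ; pick H4
  + 0.0.0.0/0 (H0) depth=0
  del 182.86.0.0/15 (clear depth 15)
  + 208.0.0.0/4 (H2) depth=4
  Q 189.41.182.119: descend 1011 ; hops seen [H0] ; pick H0
  + 0.0.0.0/0 (H3) depth=0
  Q 208.228.70.227: descend 1101 ; hops seen [H3,H2] ; pick H2
  Q 182.1.118.158: descend 101101100 ; hops seen [H3,H4] ; pick H4
  Q 217.184.141.80: descend 11011001101110001000110101010000 ; hops seen [H3,H2,H2,H4] ; pick H4
  + 217.184.0.0/13 (H2) depth=13
  Q 182.87.190.131: descend 1011011001010111101111101 ; hops seen [H3,H4,H1] ; pick H1
  Q 217.184.3.179: descend 1101100110111000 ; hops seen [H3,H2,H2,H2] ; pick H2
  del 182.87.190.128/25 (clear depth 25)
  + 182.87.190.229/32 (H1) depth=32
  del 208.0.0.0/4 (clear depth 4)
  del 182.87.190.229/32 (clear depth 32)

== LOOKUPS ==
["H2","H2","H4","H2","H4","H2","H4","H2","H2","H4","H4","H4","H0","H2","H4","H4","H1","H2"]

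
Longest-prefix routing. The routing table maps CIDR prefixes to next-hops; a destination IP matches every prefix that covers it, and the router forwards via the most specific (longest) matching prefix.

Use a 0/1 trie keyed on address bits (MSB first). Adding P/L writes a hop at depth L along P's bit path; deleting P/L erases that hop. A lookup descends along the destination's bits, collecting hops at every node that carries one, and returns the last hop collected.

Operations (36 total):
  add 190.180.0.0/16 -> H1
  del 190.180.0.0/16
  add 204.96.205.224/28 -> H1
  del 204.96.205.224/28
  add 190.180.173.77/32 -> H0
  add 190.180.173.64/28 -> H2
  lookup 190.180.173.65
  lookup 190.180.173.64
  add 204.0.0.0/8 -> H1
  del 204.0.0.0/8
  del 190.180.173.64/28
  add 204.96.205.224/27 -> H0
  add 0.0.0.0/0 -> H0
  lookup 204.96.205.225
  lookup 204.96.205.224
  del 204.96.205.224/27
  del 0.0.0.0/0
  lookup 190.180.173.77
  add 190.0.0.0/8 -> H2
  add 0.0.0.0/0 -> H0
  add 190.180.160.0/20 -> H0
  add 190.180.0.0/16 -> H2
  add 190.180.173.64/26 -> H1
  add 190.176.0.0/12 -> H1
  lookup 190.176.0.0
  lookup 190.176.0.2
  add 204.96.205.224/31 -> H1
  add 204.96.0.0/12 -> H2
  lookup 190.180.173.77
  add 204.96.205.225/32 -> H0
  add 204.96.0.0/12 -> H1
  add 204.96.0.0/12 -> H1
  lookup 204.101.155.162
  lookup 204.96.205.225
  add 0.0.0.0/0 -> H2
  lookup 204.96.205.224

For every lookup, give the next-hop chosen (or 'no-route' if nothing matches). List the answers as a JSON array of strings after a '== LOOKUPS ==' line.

Trace:
  add 190.180.0.0/16 -> H1 at depth 16
  del 190.180.0.0/16 (clear depth 16)
  add 204.96.205.224/28 -> H1 at depth 28
  del 204.96.205.224/28 (clear depth 28)
  add 190.180.173.77/32 -> H0 at depth 32
  add 190.180.173.64/28 -> H2 at depth 28
  ? 190.180.173.65  path d0:-→d1:-→d2:-→d3:-→d4:-→d5:-→d6:-→d7:-→d8:-→d9:-→d10:-→d11:-→d12:-→d13:-→d14:-→d15:-→d16:-→d17:-→d18:-→d19:-→d20:-→d21:-→d22:-→d23:-→d24:-→d25:-→d26:-→d27:-→d28:H2  best=H2
  ? 190.180.173.64  path d0:-→d1:-→d2:-→d3:-→d4:-→d5:-→d6:-→d7:-→d8:-→d9:-→d10:-→d11:-→d12:-→d13:-→d14:-→d15:-→d16:-→d17:-→d18:-→d19:-→d20:-→d21:-→d22:-→d23:-→d24:-→d25:-→d26:-→d27:-→d28:H2  best=H2
  add 204.0.0.0/8 -> H1 at depth 8
  del 204.0.0.0/8 (clear depth 8)
  del 190.180.173.64/28 (clear depth 28)
  add 204.96.205.224/27 -> H0 at depth 27
  add 0.0.0.0/0 -> H0 at depth 0
  ? 204.96.205.225  path d0:H0→d1:-→d2:-→d3:-→d4:-→d5:-→d6:-→d7:-→d8:-→d9:-→d10:-→d11:-→d12:-→d13:-→d14:-→d15:-→d16:-→d17:-→d18:-→d19:-→d20:-→d21:-→d22:-→d23:-→d24:-→d25:-→d26:-→d27:H0→d28:-  best=H0
  ? 204.96.205.224  path d0:H0→d1:-→d2:-→d3:-→d4:-→d5:-→d6:-→d7:-→d8:-→d9:-→d10:-→d11:-→d12:-→d13:-→d14:-→d15:-→d16:-→d17:-→d18:-→d19:-→d20:-→d21:-→d22:-→d23:-→d24:-→d25:-→d26:-→d27:H0→d28:-  best=H0
  del 204.96.205.224/27 (clear depth 27)
  del 0.0.0.0/0 (clear depth 0)
  ? 190.180.173.77  path d0:-→d1:-→d2:-→d3:-→d4:-→d5:-→d6:-→d7:-→d8:-→d9:-→d10:-→d11:-→d12:-→d13:-→d14:-→d15:-→d16:-→d17:-→d18:-→d19:-→d20:-→d21:-→d22:-→d23:-→d24:-→d25:-→d26:-→d27:-→d28:-→d29:-→d30:-→d31:-→d32:H0  best=H0
  add 190.0.0.0/8 -> H2 at depth 8
  add 0.0.0.0/0 -> H0 at depth 0
  add 190.180.160.0/20 -> H0 at depth 20
  add 190.180.0.0/16 -> H2 at depth 16
  add 190.180.173.64/26 -> H1 at depth 26
  add 190.176.0.0/12 -> H1 at depth 12
  ? 190.176.0.0  path d0:H0→d1:-→d2:-→d3:-→d4:-→d5:-→d6:-→d7:-→d8:H2→d9:-→d10:-→d11:-→d12:H1→d13:-  best=H1
  ? 190.176.0.2  path d0:H0→d1:-→d2:-→d3:-→d4:-→d5:-→d6:-→d7:-→d8:H2→d9:-→d10:-→d11:-→d12:H1→d13:-  best=H1
  add 204.96.205.224/31 -> H1 at depth 31
  add 204.96.0.0/12 -> H2 at depth 12
  ? 190.180.173.77  path d0:H0→d1:-→d2:-→d3:-→d4:-→d5:-→d6:-→d7:-→d8:H2→d9:-→d10:-→d11:-→d12:H1→d13:-→d14:-→d15:-→d16:H2→d17:-→d18:-→d19:-→d20:H0→d21:-→d22:-→d23:-→d24:-→d25:-→d26:H1→d27:-→d28:-→d29:-→d30:-→d31:-→d32:H0  best=H0
  add 204.96.205.225/32 -> H0 at depth 32
  add 204.96.0.0/12 -> H1 at depth 12
  add 204.96.0.0/12 -> H1 at depth 12
  ? 204.101.155.162  path d0:H0→d1:-→d2:-→d3:-→d4:-→d5:-→d6:-→d7:-→d8:-→d9:-→d10:-→d11:-→d12:H1→d13:-  best=H1
  ? 204.96.205.225  path d0:H0→d1:-→d2:-→d3:-→d4:-→d5:-→d6:-→d7:-→d8:-→d9:-→d10:-→d11:-→d12:H1→d13:-→d14:-→d15:-→d16:-→d17:-→d18:-→d19:-→d20:-→d21:-→d22:-→d23:-→d24:-→d25:-→d26:-→d27:-→d28:-→d29:-→d30:-→d31:H1→d32:H0  best=H0
  add 0.0.0.0/0 -> H2 at depth 0
  ? 204.96.205.224  path d0:H2→d1:-→d2:-→d3:-→d4:-→d5:-→d6:-→d7:-→d8:-→d9:-→d10:-→d11:-→d12:H1→d13:-→d14:-→d15:-→d16:-→d17:-→d18:-→d19:-→d20:-→d21:-→d22:-→d23:-→d24:-→d25:-→d26:-→d27:-→d28:-→d29:-→d30:-→d31:H1  best=H1

== LOOKUPS ==
["H2","H2","H0","H0","H0","H1","H1","H0","H1","H0","H1"]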